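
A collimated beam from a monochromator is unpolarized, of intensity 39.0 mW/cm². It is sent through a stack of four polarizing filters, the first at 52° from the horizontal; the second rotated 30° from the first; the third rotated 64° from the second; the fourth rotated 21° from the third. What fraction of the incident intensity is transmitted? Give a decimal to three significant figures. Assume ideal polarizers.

Unpolarized light through the first polarizer → I₁ = 39.0 mW/cm²/2 = 19.5 mW/cm², polarized at 52°.
I₂ = I₁ · cos²(30°) = 19.5 · 0.75 = 14.63 mW/cm².
I₃ = I₂ · cos²(64°) = 14.63 · 0.1922 = 2.81 mW/cm².
I₄ = I₃ · cos²(21°) = 2.81 · 0.8716 = 2.45 mW/cm².
Transmitted fraction = 0.06281.

I/I₀ ≈ 0.0628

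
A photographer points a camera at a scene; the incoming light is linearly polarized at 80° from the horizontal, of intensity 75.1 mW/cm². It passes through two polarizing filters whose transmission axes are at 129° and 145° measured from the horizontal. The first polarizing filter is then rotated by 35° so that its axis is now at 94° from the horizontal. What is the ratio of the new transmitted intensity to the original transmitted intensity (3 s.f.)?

Before rotation:
By Malus's law, I₁ = I₀ cos²(129° − 80°) = I₀ cos²(49°) = 0.4304 I₀.
I₂ = I₁ cos²(145° − 129°) = 0.4304 I₀ · cos²(16°) = 0.3977 I₀.
After rotation:
I₁ = I₀ cos²(94° − 80°) = I₀ cos²(14°) = 0.9415 I₀.
I₂ = I₁ cos²(145° − 94°) = 0.9415 I₀ · cos²(51°) = 0.3729 I₀.
Ratio = 0.3729 / 0.3977 = 0.9375.

I_new/I_old ≈ 0.938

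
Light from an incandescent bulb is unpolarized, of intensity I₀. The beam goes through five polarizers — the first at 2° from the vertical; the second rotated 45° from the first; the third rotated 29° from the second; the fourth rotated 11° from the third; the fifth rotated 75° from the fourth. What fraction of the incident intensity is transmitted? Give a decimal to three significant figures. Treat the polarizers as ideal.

Unpolarized light through the first polarizer → I₁ = ½ I₀, now polarized at 2°.
I₂ = I₁ cos²(45°) = 0.5 · 0.5 I₀ = 0.25 I₀.
I₃ = I₂ cos²(29°) = 0.25 · 0.765 I₀ = 0.1912 I₀.
I₄ = I₃ cos²(11°) = 0.1912 · 0.9636 I₀ = 0.1843 I₀.
I₅ = I₄ cos²(75°) = 0.1843 · 0.06699 I₀ = 0.01234 I₀.
Transmitted fraction = 0.01234.

≈ 0.0123 I₀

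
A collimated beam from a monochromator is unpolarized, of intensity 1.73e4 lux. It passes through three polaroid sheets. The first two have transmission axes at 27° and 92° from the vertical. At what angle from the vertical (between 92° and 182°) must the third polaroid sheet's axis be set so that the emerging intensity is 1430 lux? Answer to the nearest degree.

θ ≈ 108°

Unpolarized light through the first polarizer → I₁ = ½ I₀, now polarized at 27°.
I₂ = I₁ cos²(92° − 27°) = 0.5 I₀ · cos²(65°) = 0.0893 I₀.
Target fraction: 1430 / 1.73e4 lux = 0.08266 of I₀.
Need I₃/I₀ = 0.08266, so cos²(θ − 92°) = 0.08266 / 0.0893 = 0.9256.
θ − 92° = arccos(√0.9256) = 15.8°, giving θ ≈ 92 + 15.8 = 107.8°.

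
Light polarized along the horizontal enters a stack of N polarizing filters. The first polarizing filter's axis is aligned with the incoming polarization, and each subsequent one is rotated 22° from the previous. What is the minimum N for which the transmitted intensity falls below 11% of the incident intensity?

N = 16

First polarizer is aligned with the polarization: full transmission.
Each further stage multiplies by cos²(22°) = 0.8597.
After N polarizers: T = 0.8597^(N−1). Require T < 0.11 ⇒ N−1 > ln(0.11)/ln(0.8597) = 14.60, so N−1 ≥ 15 and N = 16.
Check: N=16 gives T = 0.1035 < 0.11; N=15 gives T = 0.1204.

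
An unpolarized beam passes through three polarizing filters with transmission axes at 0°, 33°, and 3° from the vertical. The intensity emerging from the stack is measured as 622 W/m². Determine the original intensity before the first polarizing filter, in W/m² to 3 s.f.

Unpolarized light through the first polarizer → I₁ = ½ I₀, now polarized at 0°.
I₂ = I₁ cos²(33° − 0°) = 0.5 I₀ · cos²(33°) = 0.3517 I₀.
I₃ = I₂ cos²(3° − 33°) = 0.3517 I₀ · cos²(30°) = 0.2638 I₀.
So 622 W/m² = 0.2638 I₀, giving I₀ = 622/0.2638 = 2358 W/m².

I₀ ≈ 2360 W/m²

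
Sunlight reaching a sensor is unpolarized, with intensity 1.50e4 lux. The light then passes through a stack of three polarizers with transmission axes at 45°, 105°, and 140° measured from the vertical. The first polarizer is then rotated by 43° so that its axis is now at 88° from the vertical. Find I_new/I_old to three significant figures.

I_new/I_old ≈ 3.66

Before rotation:
Unpolarized light through the first polarizer → I₁ = ½ I₀, now polarized at 45°.
I₂ = I₁ cos²(105° − 45°) = 0.5 I₀ · cos²(60°) = 0.125 I₀.
I₃ = I₂ cos²(140° − 105°) = 0.125 I₀ · cos²(35°) = 0.08388 I₀.
After rotation:
Unpolarized light through the first polarizer → I₁ = ½ I₀, now polarized at 88°.
I₂ = I₁ cos²(105° − 88°) = 0.5 I₀ · cos²(17°) = 0.4573 I₀.
I₃ = I₂ cos²(140° − 105°) = 0.4573 I₀ · cos²(35°) = 0.3068 I₀.
Ratio = 0.3068 / 0.08388 = 3.658.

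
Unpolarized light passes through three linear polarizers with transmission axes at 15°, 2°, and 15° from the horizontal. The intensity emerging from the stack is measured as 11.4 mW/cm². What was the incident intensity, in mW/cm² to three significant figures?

I₀ ≈ 25.3 mW/cm²

Unpolarized light through the first polarizer → I₁ = ½ I₀, now polarized at 15°.
I₂ = I₁ cos²(2° − 15°) = 0.5 I₀ · cos²(13°) = 0.4747 I₀.
I₃ = I₂ cos²(15° − 2°) = 0.4747 I₀ · cos²(13°) = 0.4507 I₀.
So 11.4 mW/cm² = 0.4507 I₀, giving I₀ = 11.4/0.4507 = 25.3 mW/cm².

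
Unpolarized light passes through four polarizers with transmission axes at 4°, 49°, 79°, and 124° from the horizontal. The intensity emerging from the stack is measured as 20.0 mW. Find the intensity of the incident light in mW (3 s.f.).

I₀ ≈ 213 mW

Unpolarized light through the first polarizer → I₁ = ½ I₀, now polarized at 4°.
I₂ = I₁ cos²(49° − 4°) = 0.5 I₀ · cos²(45°) = 0.25 I₀.
I₃ = I₂ cos²(79° − 49°) = 0.25 I₀ · cos²(30°) = 0.1875 I₀.
I₄ = I₃ cos²(124° − 79°) = 0.1875 I₀ · cos²(45°) = 0.09375 I₀.
So 20.0 mW = 0.09375 I₀, giving I₀ = 20.0/0.09375 = 213.3 mW.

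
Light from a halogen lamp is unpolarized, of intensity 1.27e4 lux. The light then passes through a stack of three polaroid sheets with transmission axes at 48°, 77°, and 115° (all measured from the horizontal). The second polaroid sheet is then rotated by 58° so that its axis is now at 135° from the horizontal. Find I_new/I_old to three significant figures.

Before rotation:
Unpolarized light through the first polarizer → I₁ = ½ I₀, now polarized at 48°.
I₂ = I₁ cos²(77° − 48°) = 0.5 I₀ · cos²(29°) = 0.3825 I₀.
I₃ = I₂ cos²(115° − 77°) = 0.3825 I₀ · cos²(38°) = 0.2375 I₀.
After rotation:
Unpolarized light through the first polarizer → I₁ = ½ I₀, now polarized at 48°.
I₂ = I₁ cos²(135° − 48°) = 0.5 I₀ · cos²(87°) = 0.00137 I₀.
I₃ = I₂ cos²(115° − 135°) = 0.00137 I₀ · cos²(20°) = 0.001209 I₀.
Ratio = 0.001209 / 0.2375 = 0.005092.

I_new/I_old ≈ 0.00509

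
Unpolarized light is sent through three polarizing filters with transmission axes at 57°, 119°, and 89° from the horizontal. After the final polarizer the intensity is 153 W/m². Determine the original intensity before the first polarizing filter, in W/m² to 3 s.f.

I₀ ≈ 1850 W/m²

Unpolarized light through the first polarizer → I₁ = ½ I₀, now polarized at 57°.
I₂ = I₁ cos²(119° − 57°) = 0.5 I₀ · cos²(62°) = 0.1102 I₀.
I₃ = I₂ cos²(89° − 119°) = 0.1102 I₀ · cos²(30°) = 0.08265 I₀.
So 153 W/m² = 0.08265 I₀, giving I₀ = 153/0.08265 = 1851 W/m².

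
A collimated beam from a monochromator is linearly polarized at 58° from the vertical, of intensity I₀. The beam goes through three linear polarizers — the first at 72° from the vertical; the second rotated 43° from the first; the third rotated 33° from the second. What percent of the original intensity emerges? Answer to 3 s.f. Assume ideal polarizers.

≈ 35.4%

I₁ = I₀ cos²(72° − 58°) = I₀ cos²(14°) = 0.9415 I₀.
I₂ = I₁ cos²(43°) = 0.9415 · 0.5349 I₀ = 0.5036 I₀.
I₃ = I₂ cos²(33°) = 0.5036 · 0.7034 I₀ = 0.3542 I₀.
That is 35.42% of the incident intensity.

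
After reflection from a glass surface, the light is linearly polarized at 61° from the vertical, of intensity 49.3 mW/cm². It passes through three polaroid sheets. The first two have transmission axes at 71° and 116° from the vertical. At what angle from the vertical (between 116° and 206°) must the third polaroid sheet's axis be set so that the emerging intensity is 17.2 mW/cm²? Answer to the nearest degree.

By Malus's law, I₁ = I₀ cos²(71° − 61°) = I₀ cos²(10°) = 0.9698 I₀.
I₂ = I₁ cos²(116° − 71°) = 0.9698 I₀ · cos²(45°) = 0.4849 I₀.
Target fraction: 17.2 / 49.3 mW/cm² = 0.3489 of I₀.
Need I₃/I₀ = 0.3489, so cos²(θ − 116°) = 0.3489 / 0.4849 = 0.7195.
θ − 116° = arccos(√0.7195) = 32.0°, giving θ ≈ 116 + 32.0 = 148.0°.

θ ≈ 148°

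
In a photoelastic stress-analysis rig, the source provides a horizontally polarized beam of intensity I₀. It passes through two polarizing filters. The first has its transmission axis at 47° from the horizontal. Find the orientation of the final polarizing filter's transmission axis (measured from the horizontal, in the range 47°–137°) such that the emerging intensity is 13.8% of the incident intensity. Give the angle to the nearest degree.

θ ≈ 104°

I₁ = I₀ cos²(47° − 0°) = I₀ cos²(47°) = 0.4651 I₀.
Need I₂/I₀ = 0.138, so cos²(θ − 47°) = 0.138 / 0.4651 = 0.2967.
θ − 47° = arccos(√0.2967) = 57.0°, giving θ ≈ 47 + 57.0 = 104.0°.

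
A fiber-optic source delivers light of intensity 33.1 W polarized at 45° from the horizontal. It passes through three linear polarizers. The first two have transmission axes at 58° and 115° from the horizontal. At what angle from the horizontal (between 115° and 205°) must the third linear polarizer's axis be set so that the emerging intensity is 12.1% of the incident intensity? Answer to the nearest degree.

θ ≈ 164°

By Malus's law, I₁ = I₀ cos²(58° − 45°) = I₀ cos²(13°) = 0.9494 I₀.
I₂ = I₁ cos²(115° − 58°) = 0.9494 I₀ · cos²(57°) = 0.2816 I₀.
Need I₃/I₀ = 0.121, so cos²(θ − 115°) = 0.121 / 0.2816 = 0.4297.
θ − 115° = arccos(√0.4297) = 49.0°, giving θ ≈ 115 + 49.0 = 164.0°.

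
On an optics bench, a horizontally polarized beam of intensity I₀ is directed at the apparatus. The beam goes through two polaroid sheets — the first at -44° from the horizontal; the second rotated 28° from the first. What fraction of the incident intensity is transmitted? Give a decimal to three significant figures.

≈ 0.403 I₀

I₁ = I₀ cos²(-44° − 0°) = I₀ cos²(44°) = 0.5174 I₀.
I₂ = I₁ cos²(28°) = 0.5174 · 0.7796 I₀ = 0.4034 I₀.
Transmitted fraction = 0.4034.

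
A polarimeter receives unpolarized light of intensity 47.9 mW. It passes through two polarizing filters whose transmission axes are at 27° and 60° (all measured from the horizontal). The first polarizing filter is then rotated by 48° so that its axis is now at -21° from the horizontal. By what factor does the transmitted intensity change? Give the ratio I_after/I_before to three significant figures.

I_new/I_old ≈ 0.0348

Before rotation:
Unpolarized light through the first polarizer → I₁ = ½ I₀, now polarized at 27°.
I₂ = I₁ cos²(60° − 27°) = 0.5 I₀ · cos²(33°) = 0.3517 I₀.
After rotation:
Unpolarized light through the first polarizer → I₁ = ½ I₀, now polarized at -21°.
I₂ = I₁ cos²(60° + 21°) = 0.5 I₀ · cos²(81°) = 0.01224 I₀.
Ratio = 0.01224 / 0.3517 = 0.03479.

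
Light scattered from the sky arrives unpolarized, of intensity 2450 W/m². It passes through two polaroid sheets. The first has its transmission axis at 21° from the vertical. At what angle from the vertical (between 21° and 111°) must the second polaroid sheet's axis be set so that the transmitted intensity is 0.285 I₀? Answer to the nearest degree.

θ ≈ 62°

Unpolarized light through the first polarizer → I₁ = ½ I₀, now polarized at 21°.
Need I₂/I₀ = 0.285, so cos²(θ − 21°) = 0.285 / 0.5 = 0.57.
θ − 21° = arccos(√0.57) = 41.0°, giving θ ≈ 21 + 41.0 = 62.0°.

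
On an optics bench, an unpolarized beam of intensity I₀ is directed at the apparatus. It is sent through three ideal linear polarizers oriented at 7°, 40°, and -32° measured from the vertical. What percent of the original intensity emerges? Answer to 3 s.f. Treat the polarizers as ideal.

≈ 3.36%

Unpolarized light through the first polarizer → I₁ = ½ I₀, now polarized at 7°.
I₂ = I₁ cos²(40° − 7°) = 0.5 I₀ · cos²(33°) = 0.3517 I₀.
I₃ = I₂ cos²(-32° − 40°) = 0.3517 I₀ · cos²(72°) = 0.03358 I₀.
That is 3.358% of the incident intensity.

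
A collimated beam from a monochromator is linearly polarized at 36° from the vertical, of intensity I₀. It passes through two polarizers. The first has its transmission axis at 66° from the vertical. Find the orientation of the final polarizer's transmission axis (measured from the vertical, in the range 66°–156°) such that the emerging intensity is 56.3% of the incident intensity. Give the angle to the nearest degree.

I₁ = I₀ cos²(66° − 36°) = I₀ cos²(30°) = 0.75 I₀.
Need I₂/I₀ = 0.563, so cos²(θ − 66°) = 0.563 / 0.75 = 0.7507.
θ − 66° = arccos(√0.7507) = 30.0°, giving θ ≈ 66 + 30.0 = 96.0°.

θ ≈ 96°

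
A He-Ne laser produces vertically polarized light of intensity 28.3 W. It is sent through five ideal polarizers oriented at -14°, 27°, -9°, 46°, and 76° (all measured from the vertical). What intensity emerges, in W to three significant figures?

I ≈ 2.45 W

By Malus's law, I₁ = 28.3 W · cos²(14°) = 26.64 W.
I₂ = I₁ · cos²(41°) = 26.64 · 0.5696 = 15.18 W.
I₃ = I₂ · cos²(36°) = 15.18 · 0.6545 = 9.933 W.
I₄ = I₃ · cos²(55°) = 9.933 · 0.329 = 3.268 W.
I₅ = I₄ · cos²(30°) = 3.268 · 0.75 = 2.451 W.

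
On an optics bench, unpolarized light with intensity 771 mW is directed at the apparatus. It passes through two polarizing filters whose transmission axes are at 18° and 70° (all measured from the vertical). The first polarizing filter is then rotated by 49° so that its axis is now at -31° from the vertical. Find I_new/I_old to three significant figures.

I_new/I_old ≈ 0.0961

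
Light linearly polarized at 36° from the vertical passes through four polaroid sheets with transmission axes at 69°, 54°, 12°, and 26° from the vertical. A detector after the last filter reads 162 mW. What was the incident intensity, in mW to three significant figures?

I₁ = I₀ cos²(69° − 36°) = I₀ cos²(33°) = 0.7034 I₀.
I₂ = I₁ cos²(54° − 69°) = 0.7034 I₀ · cos²(15°) = 0.6563 I₀.
I₃ = I₂ cos²(12° − 54°) = 0.6563 I₀ · cos²(42°) = 0.3624 I₀.
I₄ = I₃ cos²(26° − 12°) = 0.3624 I₀ · cos²(14°) = 0.3412 I₀.
So 162 mW = 0.3412 I₀, giving I₀ = 162/0.3412 = 474.8 mW.

I₀ ≈ 475 mW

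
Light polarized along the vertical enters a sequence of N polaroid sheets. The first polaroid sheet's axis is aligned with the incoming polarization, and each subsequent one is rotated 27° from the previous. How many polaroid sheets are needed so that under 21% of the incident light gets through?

N = 8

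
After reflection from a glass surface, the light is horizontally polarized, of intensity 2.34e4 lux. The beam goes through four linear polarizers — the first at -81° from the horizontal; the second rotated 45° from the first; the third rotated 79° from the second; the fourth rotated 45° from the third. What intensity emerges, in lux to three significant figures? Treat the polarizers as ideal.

I ≈ 5.21 lux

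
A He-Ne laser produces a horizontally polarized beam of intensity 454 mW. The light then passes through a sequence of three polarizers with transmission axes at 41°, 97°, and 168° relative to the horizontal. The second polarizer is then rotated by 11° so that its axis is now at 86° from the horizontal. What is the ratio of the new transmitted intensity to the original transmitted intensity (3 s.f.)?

Before rotation:
I₁ = I₀ cos²(41° − 0°) = I₀ cos²(41°) = 0.5696 I₀.
I₂ = I₁ cos²(97° − 41°) = 0.5696 I₀ · cos²(56°) = 0.1781 I₀.
I₃ = I₂ cos²(168° − 97°) = 0.1781 I₀ · cos²(71°) = 0.01888 I₀.
After rotation:
I₁ = I₀ cos²(41° − 0°) = I₀ cos²(41°) = 0.5696 I₀.
I₂ = I₁ cos²(86° − 41°) = 0.5696 I₀ · cos²(45°) = 0.2848 I₀.
I₃ = I₂ cos²(168° − 86°) = 0.2848 I₀ · cos²(82°) = 0.005516 I₀.
Ratio = 0.005516 / 0.01888 = 0.2922.

I_new/I_old ≈ 0.292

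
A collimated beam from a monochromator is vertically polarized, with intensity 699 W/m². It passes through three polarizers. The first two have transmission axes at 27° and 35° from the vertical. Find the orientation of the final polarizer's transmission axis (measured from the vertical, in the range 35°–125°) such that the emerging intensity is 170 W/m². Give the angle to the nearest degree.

I₁ = I₀ cos²(27° − 0°) = I₀ cos²(27°) = 0.7939 I₀.
I₂ = I₁ cos²(35° − 27°) = 0.7939 I₀ · cos²(8°) = 0.7785 I₀.
Target fraction: 170 / 699 W/m² = 0.2432 of I₀.
Need I₃/I₀ = 0.2432, so cos²(θ − 35°) = 0.2432 / 0.7785 = 0.3124.
θ − 35° = arccos(√0.3124) = 56.0°, giving θ ≈ 35 + 56.0 = 91.0°.

θ ≈ 91°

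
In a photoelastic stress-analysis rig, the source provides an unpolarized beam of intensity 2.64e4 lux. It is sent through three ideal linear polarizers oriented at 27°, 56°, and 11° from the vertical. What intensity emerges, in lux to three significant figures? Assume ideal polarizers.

I ≈ 5050 lux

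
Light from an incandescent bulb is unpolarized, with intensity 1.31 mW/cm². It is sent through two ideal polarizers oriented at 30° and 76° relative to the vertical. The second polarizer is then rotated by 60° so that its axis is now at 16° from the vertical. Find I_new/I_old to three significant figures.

I_new/I_old ≈ 1.95

Before rotation:
Unpolarized light through the first polarizer → I₁ = ½ I₀, now polarized at 30°.
I₂ = I₁ cos²(76° − 30°) = 0.5 I₀ · cos²(46°) = 0.2413 I₀.
After rotation:
Unpolarized light through the first polarizer → I₁ = ½ I₀, now polarized at 30°.
I₂ = I₁ cos²(16° − 30°) = 0.5 I₀ · cos²(14°) = 0.4707 I₀.
Ratio = 0.4707 / 0.2413 = 1.951.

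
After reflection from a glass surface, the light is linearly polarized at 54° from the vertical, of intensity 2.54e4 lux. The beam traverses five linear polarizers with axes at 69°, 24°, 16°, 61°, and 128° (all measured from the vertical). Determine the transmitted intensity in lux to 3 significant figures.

By Malus's law, I₁ = 2.54e4 lux · cos²(15°) = 2.37e+04 lux.
I₂ = I₁ · cos²(45°) = 2.37e+04 · 0.5 = 1.185e+04 lux.
I₃ = I₂ · cos²(8°) = 1.185e+04 · 0.9806 = 1.162e+04 lux.
I₄ = I₃ · cos²(45°) = 1.162e+04 · 0.5 = 5810 lux.
I₅ = I₄ · cos²(67°) = 5810 · 0.1527 = 887 lux.

I ≈ 887 lux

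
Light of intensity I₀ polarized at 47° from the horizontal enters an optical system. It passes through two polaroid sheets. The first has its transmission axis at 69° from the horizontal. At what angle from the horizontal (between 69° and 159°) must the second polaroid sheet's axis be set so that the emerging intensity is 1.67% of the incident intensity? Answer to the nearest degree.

θ ≈ 151°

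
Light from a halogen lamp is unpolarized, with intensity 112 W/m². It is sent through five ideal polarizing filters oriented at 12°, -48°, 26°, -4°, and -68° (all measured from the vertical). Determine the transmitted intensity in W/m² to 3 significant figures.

Unpolarized light through the first polarizer → I₁ = 112 W/m²/2 = 56 W/m², polarized at 12°.
I₂ = I₁ · cos²(60°) = 56 · 0.25 = 14 W/m².
I₃ = I₂ · cos²(74°) = 14 · 0.07598 = 1.064 W/m².
I₄ = I₃ · cos²(30°) = 1.064 · 0.75 = 0.7977 W/m².
I₅ = I₄ · cos²(64°) = 0.7977 · 0.1922 = 0.1533 W/m².

I ≈ 0.153 W/m²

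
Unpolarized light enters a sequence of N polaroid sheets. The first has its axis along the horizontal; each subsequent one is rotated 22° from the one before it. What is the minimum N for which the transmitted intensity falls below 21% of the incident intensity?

N = 7

First polarizer halves the unpolarized light: factor 1/2.
Each further stage multiplies by cos²(22°) = 0.8597.
After N polarizers: T = 0.5·0.8597^(N−1). Require T < 0.21 ⇒ N−1 > ln(0.21/0.5)/ln(0.8597) = 5.74, so N−1 ≥ 6 and N = 7.
Check: N=7 gives T = 0.2018 < 0.21; N=6 gives T = 0.2348.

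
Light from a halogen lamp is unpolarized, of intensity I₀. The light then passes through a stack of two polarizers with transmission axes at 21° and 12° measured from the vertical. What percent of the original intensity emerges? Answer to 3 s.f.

Unpolarized light through the first polarizer → I₁ = ½ I₀, now polarized at 21°.
I₂ = I₁ cos²(12° − 21°) = 0.5 I₀ · cos²(9°) = 0.4878 I₀.
That is 48.78% of the incident intensity.

≈ 48.8%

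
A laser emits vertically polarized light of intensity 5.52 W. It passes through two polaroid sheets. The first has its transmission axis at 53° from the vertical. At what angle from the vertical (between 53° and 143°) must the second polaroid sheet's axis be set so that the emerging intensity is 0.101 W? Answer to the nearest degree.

I₁ = I₀ cos²(53° − 0°) = I₀ cos²(53°) = 0.3622 I₀.
Target fraction: 0.101 / 5.52 W = 0.0183 of I₀.
Need I₂/I₀ = 0.0183, so cos²(θ − 53°) = 0.0183 / 0.3622 = 0.05052.
θ − 53° = arccos(√0.05052) = 77.0°, giving θ ≈ 53 + 77.0 = 130.0°.

θ ≈ 130°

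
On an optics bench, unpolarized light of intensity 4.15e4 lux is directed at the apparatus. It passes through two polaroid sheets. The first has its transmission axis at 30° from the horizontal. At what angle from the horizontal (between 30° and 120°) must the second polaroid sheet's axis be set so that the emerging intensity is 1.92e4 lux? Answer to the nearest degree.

θ ≈ 46°

Unpolarized light through the first polarizer → I₁ = ½ I₀, now polarized at 30°.
Target fraction: 1.92e4 / 4.15e4 lux = 0.4627 of I₀.
Need I₂/I₀ = 0.4627, so cos²(θ − 30°) = 0.4627 / 0.5 = 0.9253.
θ − 30° = arccos(√0.9253) = 15.9°, giving θ ≈ 30 + 15.9 = 45.9°.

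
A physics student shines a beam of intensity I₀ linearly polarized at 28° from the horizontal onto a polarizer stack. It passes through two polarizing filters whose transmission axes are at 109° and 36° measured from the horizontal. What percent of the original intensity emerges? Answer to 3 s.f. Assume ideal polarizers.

≈ 0.209%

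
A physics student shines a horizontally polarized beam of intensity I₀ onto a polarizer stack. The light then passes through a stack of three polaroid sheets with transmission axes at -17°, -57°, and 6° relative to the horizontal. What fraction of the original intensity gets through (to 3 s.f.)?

I₁ = I₀ cos²(-17° − 0°) = I₀ cos²(17°) = 0.9145 I₀.
I₂ = I₁ cos²(-57° + 17°) = 0.9145 I₀ · cos²(40°) = 0.5367 I₀.
I₃ = I₂ cos²(6° + 57°) = 0.5367 I₀ · cos²(63°) = 0.1106 I₀.
Transmitted fraction = 0.1106.

≈ 0.111 I₀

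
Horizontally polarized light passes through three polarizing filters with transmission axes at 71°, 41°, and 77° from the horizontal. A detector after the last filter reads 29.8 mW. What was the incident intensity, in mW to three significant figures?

I₀ ≈ 573 mW

I₁ = I₀ cos²(71° − 0°) = I₀ cos²(71°) = 0.106 I₀.
I₂ = I₁ cos²(41° − 71°) = 0.106 I₀ · cos²(30°) = 0.0795 I₀.
I₃ = I₂ cos²(77° − 41°) = 0.0795 I₀ · cos²(36°) = 0.05203 I₀.
So 29.8 mW = 0.05203 I₀, giving I₀ = 29.8/0.05203 = 572.7 mW.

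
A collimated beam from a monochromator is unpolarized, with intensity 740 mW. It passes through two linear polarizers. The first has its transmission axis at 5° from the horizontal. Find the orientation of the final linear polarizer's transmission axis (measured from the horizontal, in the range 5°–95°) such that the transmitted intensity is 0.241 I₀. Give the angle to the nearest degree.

Unpolarized light through the first polarizer → I₁ = ½ I₀, now polarized at 5°.
Need I₂/I₀ = 0.241, so cos²(θ − 5°) = 0.241 / 0.5 = 0.482.
θ − 5° = arccos(√0.482) = 46.0°, giving θ ≈ 5 + 46.0 = 51.0°.

θ ≈ 51°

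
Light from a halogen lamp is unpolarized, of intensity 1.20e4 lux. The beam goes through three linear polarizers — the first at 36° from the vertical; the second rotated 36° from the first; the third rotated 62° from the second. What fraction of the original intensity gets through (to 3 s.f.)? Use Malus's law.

Unpolarized light through the first polarizer → I₁ = 1.20e4 lux/2 = 6000 lux, polarized at 36°.
I₂ = I₁ · cos²(36°) = 6000 · 0.6545 = 3927 lux.
I₃ = I₂ · cos²(62°) = 3927 · 0.2204 = 865.5 lux.
Transmitted fraction = 0.07213.

I/I₀ ≈ 0.0721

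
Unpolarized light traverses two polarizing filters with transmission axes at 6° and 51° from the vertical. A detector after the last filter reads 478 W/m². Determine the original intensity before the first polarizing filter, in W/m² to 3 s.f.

Unpolarized light through the first polarizer → I₁ = ½ I₀, now polarized at 6°.
I₂ = I₁ cos²(51° − 6°) = 0.5 I₀ · cos²(45°) = 0.25 I₀.
So 478 W/m² = 0.25 I₀, giving I₀ = 478/0.25 = 1912 W/m².

I₀ ≈ 1910 W/m²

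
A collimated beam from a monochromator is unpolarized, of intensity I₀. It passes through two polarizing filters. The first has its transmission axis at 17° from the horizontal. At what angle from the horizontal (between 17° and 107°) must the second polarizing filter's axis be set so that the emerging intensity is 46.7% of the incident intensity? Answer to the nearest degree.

Unpolarized light through the first polarizer → I₁ = ½ I₀, now polarized at 17°.
Need I₂/I₀ = 0.467, so cos²(θ − 17°) = 0.467 / 0.5 = 0.934.
θ − 17° = arccos(√0.934) = 14.9°, giving θ ≈ 17 + 14.9 = 31.9°.

θ ≈ 32°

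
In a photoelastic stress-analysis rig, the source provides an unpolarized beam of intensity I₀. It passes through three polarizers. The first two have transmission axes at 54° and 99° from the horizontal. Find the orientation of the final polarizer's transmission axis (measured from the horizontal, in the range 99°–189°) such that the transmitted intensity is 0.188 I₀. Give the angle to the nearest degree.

θ ≈ 129°

Unpolarized light through the first polarizer → I₁ = ½ I₀, now polarized at 54°.
I₂ = I₁ cos²(99° − 54°) = 0.5 I₀ · cos²(45°) = 0.25 I₀.
Need I₃/I₀ = 0.188, so cos²(θ − 99°) = 0.188 / 0.25 = 0.752.
θ − 99° = arccos(√0.752) = 29.9°, giving θ ≈ 99 + 29.9 = 128.9°.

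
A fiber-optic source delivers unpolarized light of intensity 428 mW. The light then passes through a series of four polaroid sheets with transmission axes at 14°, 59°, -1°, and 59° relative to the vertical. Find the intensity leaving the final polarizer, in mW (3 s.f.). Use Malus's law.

I ≈ 6.69 mW

Unpolarized light through the first polarizer → I₁ = 428 mW/2 = 214 mW, polarized at 14°.
I₂ = I₁ · cos²(45°) = 214 · 0.5 = 107 mW.
I₃ = I₂ · cos²(60°) = 107 · 0.25 = 26.75 mW.
I₄ = I₃ · cos²(60°) = 26.75 · 0.25 = 6.688 mW.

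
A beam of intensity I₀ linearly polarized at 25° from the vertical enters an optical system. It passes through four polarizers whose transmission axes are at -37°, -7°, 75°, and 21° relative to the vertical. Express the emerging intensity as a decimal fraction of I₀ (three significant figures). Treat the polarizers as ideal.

I₁ = I₀ cos²(-37° − 25°) = I₀ cos²(62°) = 0.2204 I₀.
I₂ = I₁ cos²(-7° + 37°) = 0.2204 I₀ · cos²(30°) = 0.1653 I₀.
I₃ = I₂ cos²(75° + 7°) = 0.1653 I₀ · cos²(82°) = 0.003202 I₀.
I₄ = I₃ cos²(21° − 75°) = 0.003202 I₀ · cos²(54°) = 0.001106 I₀.
Transmitted fraction = 0.001106.

≈ 0.00111 I₀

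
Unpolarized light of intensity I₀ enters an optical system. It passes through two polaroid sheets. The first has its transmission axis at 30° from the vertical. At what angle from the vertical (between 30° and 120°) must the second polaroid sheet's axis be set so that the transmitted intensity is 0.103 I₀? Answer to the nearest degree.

Unpolarized light through the first polarizer → I₁ = ½ I₀, now polarized at 30°.
Need I₂/I₀ = 0.103, so cos²(θ − 30°) = 0.103 / 0.5 = 0.206.
θ − 30° = arccos(√0.206) = 63.0°, giving θ ≈ 30 + 63.0 = 93.0°.

θ ≈ 93°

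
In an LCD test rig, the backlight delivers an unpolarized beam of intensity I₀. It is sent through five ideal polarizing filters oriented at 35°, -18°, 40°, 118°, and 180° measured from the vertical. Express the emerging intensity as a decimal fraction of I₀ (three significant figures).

Unpolarized light through the first polarizer → I₁ = ½ I₀, now polarized at 35°.
I₂ = I₁ cos²(-18° − 35°) = 0.5 I₀ · cos²(53°) = 0.1811 I₀.
I₃ = I₂ cos²(40° + 18°) = 0.1811 I₀ · cos²(58°) = 0.05085 I₀.
I₄ = I₃ cos²(118° − 40°) = 0.05085 I₀ · cos²(78°) = 0.002198 I₀.
I₅ = I₄ cos²(180° − 118°) = 0.002198 I₀ · cos²(62°) = 0.0004845 I₀.
Transmitted fraction = 0.0004845.

≈ 0.000484 I₀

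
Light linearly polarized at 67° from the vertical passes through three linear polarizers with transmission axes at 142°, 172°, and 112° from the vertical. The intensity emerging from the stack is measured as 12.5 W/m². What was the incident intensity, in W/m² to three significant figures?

I₁ = I₀ cos²(142° − 67°) = I₀ cos²(75°) = 0.06699 I₀.
I₂ = I₁ cos²(172° − 142°) = 0.06699 I₀ · cos²(30°) = 0.05024 I₀.
I₃ = I₂ cos²(112° − 172°) = 0.05024 I₀ · cos²(60°) = 0.01256 I₀.
So 12.5 W/m² = 0.01256 I₀, giving I₀ = 12.5/0.01256 = 995.2 W/m².

I₀ ≈ 995 W/m²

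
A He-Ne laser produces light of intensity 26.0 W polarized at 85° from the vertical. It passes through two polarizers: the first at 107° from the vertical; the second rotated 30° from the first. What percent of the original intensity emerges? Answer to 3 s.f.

≈ 64.5%

I₁ = 26.0 W · cos²(22°) = 22.35 W.
I₂ = I₁ · cos²(30°) = 22.35 · 0.75 = 16.76 W.
That is 64.48% of the incident intensity.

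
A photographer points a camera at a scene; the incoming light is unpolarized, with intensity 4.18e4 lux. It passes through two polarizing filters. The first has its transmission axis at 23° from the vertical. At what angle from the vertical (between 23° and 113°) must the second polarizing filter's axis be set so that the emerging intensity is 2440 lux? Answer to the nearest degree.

Unpolarized light through the first polarizer → I₁ = ½ I₀, now polarized at 23°.
Target fraction: 2440 / 4.18e4 lux = 0.05837 of I₀.
Need I₂/I₀ = 0.05837, so cos²(θ − 23°) = 0.05837 / 0.5 = 0.1167.
θ − 23° = arccos(√0.1167) = 70.0°, giving θ ≈ 23 + 70.0 = 93.0°.

θ ≈ 93°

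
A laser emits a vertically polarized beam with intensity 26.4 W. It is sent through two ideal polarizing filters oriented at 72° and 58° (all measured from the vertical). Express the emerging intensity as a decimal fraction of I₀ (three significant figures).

By Malus's law, I₁ = 26.4 W · cos²(72°) = 2.521 W.
I₂ = I₁ · cos²(14°) = 2.521 · 0.9415 = 2.373 W.
Transmitted fraction = 0.0899.

I/I₀ ≈ 0.0899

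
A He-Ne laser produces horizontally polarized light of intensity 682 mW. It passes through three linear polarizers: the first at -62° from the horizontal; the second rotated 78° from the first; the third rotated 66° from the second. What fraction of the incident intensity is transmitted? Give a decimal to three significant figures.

I/I₀ ≈ 0.00158

I₁ = 682 mW · cos²(62°) = 150.3 mW.
I₂ = I₁ · cos²(78°) = 150.3 · 0.04323 = 6.498 mW.
I₃ = I₂ · cos²(66°) = 6.498 · 0.1654 = 1.075 mW.
Transmitted fraction = 0.001576.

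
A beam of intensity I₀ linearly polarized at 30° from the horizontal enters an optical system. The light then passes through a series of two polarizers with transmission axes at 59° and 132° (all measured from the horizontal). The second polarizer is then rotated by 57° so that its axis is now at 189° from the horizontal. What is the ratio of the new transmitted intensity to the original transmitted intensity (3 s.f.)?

I_new/I_old ≈ 4.83

Before rotation:
I₁ = I₀ cos²(59° − 30°) = I₀ cos²(29°) = 0.765 I₀.
I₂ = I₁ cos²(132° − 59°) = 0.765 I₀ · cos²(73°) = 0.06539 I₀.
After rotation:
I₁ = I₀ cos²(59° − 30°) = I₀ cos²(29°) = 0.765 I₀.
Angle between axes 1 and 2: 50°. I₂ = 0.765 I₀ · cos²(50°) = 0.3161 I₀.
Ratio = 0.3161 / 0.06539 = 4.834.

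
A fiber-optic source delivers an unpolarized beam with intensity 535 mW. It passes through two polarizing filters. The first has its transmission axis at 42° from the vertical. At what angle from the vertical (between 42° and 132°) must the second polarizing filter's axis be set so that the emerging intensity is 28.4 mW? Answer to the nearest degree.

θ ≈ 113°

Unpolarized light through the first polarizer → I₁ = ½ I₀, now polarized at 42°.
Target fraction: 28.4 / 535 mW = 0.05308 of I₀.
Need I₂/I₀ = 0.05308, so cos²(θ − 42°) = 0.05308 / 0.5 = 0.1062.
θ − 42° = arccos(√0.1062) = 71.0°, giving θ ≈ 42 + 71.0 = 113.0°.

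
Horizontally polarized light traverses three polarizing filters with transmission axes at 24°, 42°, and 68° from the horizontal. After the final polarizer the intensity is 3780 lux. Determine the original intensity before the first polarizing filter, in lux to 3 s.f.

I₀ ≈ 6200 lux

By Malus's law, I₁ = I₀ cos²(24° − 0°) = I₀ cos²(24°) = 0.8346 I₀.
I₂ = I₁ cos²(42° − 24°) = 0.8346 I₀ · cos²(18°) = 0.7549 I₀.
I₃ = I₂ cos²(68° − 42°) = 0.7549 I₀ · cos²(26°) = 0.6098 I₀.
So 3780 lux = 0.6098 I₀, giving I₀ = 3780/0.6098 = 6199 lux.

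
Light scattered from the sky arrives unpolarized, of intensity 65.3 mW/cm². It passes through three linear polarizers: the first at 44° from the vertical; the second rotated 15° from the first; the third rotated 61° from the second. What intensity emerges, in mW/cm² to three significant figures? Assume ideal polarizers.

Unpolarized light through the first polarizer → I₁ = 65.3 mW/cm²/2 = 32.65 mW/cm², polarized at 44°.
I₂ = I₁ · cos²(15°) = 32.65 · 0.933 = 30.46 mW/cm².
I₃ = I₂ · cos²(61°) = 30.46 · 0.235 = 7.16 mW/cm².

I ≈ 7.16 mW/cm²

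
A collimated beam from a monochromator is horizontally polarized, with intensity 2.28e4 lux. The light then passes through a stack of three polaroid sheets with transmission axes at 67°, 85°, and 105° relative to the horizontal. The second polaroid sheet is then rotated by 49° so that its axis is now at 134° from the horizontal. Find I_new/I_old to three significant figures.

Before rotation:
I₁ = I₀ cos²(67° − 0°) = I₀ cos²(67°) = 0.1527 I₀.
I₂ = I₁ cos²(85° − 67°) = 0.1527 I₀ · cos²(18°) = 0.1381 I₀.
I₃ = I₂ cos²(105° − 85°) = 0.1381 I₀ · cos²(20°) = 0.1219 I₀.
After rotation:
I₁ = I₀ cos²(67° − 0°) = I₀ cos²(67°) = 0.1527 I₀.
I₂ = I₁ cos²(134° − 67°) = 0.1527 I₀ · cos²(67°) = 0.02331 I₀.
I₃ = I₂ cos²(105° − 134°) = 0.02331 I₀ · cos²(29°) = 0.01783 I₀.
Ratio = 0.01783 / 0.1219 = 0.1462.

I_new/I_old ≈ 0.146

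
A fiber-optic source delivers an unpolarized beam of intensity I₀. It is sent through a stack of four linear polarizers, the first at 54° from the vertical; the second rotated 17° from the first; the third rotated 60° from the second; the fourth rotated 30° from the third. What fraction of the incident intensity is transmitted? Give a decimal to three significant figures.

Unpolarized light through the first polarizer → I₁ = ½ I₀, now polarized at 54°.
I₂ = I₁ cos²(17°) = 0.5 · 0.9145 I₀ = 0.4573 I₀.
I₃ = I₂ cos²(60°) = 0.4573 · 0.25 I₀ = 0.1143 I₀.
I₄ = I₃ cos²(30°) = 0.1143 · 0.75 I₀ = 0.08574 I₀.
Transmitted fraction = 0.08574.

≈ 0.0857 I₀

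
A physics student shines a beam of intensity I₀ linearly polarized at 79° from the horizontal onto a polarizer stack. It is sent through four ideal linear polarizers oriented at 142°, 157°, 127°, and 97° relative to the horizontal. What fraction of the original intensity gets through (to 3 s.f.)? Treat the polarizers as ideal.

≈ 0.108 I₀

By Malus's law, I₁ = I₀ cos²(142° − 79°) = I₀ cos²(63°) = 0.2061 I₀.
I₂ = I₁ cos²(157° − 142°) = 0.2061 I₀ · cos²(15°) = 0.1923 I₀.
I₃ = I₂ cos²(127° − 157°) = 0.1923 I₀ · cos²(30°) = 0.1442 I₀.
I₄ = I₃ cos²(97° − 127°) = 0.1442 I₀ · cos²(30°) = 0.1082 I₀.
Transmitted fraction = 0.1082.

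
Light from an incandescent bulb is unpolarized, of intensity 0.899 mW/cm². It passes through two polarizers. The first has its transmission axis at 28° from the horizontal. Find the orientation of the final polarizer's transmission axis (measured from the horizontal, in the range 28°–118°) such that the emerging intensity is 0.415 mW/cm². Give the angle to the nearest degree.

Unpolarized light through the first polarizer → I₁ = ½ I₀, now polarized at 28°.
Target fraction: 0.415 / 0.899 mW/cm² = 0.4616 of I₀.
Need I₂/I₀ = 0.4616, so cos²(θ − 28°) = 0.4616 / 0.5 = 0.9232.
θ − 28° = arccos(√0.9232) = 16.1°, giving θ ≈ 28 + 16.1 = 44.1°.

θ ≈ 44°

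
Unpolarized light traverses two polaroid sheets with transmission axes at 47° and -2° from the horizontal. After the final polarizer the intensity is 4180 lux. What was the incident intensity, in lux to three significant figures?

I₀ ≈ 1.94e4 lux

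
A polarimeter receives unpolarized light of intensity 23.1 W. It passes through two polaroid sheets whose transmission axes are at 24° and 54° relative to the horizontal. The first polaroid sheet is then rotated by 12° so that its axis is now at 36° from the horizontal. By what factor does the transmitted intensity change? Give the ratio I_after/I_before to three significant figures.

Before rotation:
Unpolarized light through the first polarizer → I₁ = ½ I₀, now polarized at 24°.
I₂ = I₁ cos²(54° − 24°) = 0.5 I₀ · cos²(30°) = 0.375 I₀.
After rotation:
Unpolarized light through the first polarizer → I₁ = ½ I₀, now polarized at 36°.
I₂ = I₁ cos²(54° − 36°) = 0.5 I₀ · cos²(18°) = 0.4523 I₀.
Ratio = 0.4523 / 0.375 = 1.206.

I_new/I_old ≈ 1.21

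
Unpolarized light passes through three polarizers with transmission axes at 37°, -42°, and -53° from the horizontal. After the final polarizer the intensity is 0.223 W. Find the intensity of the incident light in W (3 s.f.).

I₀ ≈ 12.7 W

Unpolarized light through the first polarizer → I₁ = ½ I₀, now polarized at 37°.
I₂ = I₁ cos²(-42° − 37°) = 0.5 I₀ · cos²(79°) = 0.0182 I₀.
I₃ = I₂ cos²(-53° + 42°) = 0.0182 I₀ · cos²(11°) = 0.01754 I₀.
So 0.223 W = 0.01754 I₀, giving I₀ = 0.223/0.01754 = 12.71 W.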